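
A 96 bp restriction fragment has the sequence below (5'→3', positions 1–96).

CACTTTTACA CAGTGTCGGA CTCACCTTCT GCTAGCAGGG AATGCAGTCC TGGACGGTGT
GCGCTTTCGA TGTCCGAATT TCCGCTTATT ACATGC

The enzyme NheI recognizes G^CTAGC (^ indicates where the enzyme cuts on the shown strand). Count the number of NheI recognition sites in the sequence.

1

GCTAGC occurs starting at position 31.
NheI cuts at 1 site.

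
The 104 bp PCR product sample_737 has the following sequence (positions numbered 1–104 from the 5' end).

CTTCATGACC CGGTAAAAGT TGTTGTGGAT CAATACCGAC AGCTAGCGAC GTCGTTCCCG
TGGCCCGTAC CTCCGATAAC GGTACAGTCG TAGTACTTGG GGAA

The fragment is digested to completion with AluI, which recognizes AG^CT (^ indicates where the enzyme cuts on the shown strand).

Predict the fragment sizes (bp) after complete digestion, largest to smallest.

The AluI site (AGCT) starts at position 41.
AluI cuts after base 2 of each site, so after position 42.
Linear molecule, 1 cut → 2 fragments:
  1–42 → 42 bp
  43–104 → 62 bp
Sorted largest to smallest: 62, 42 bp.

62, 42 bp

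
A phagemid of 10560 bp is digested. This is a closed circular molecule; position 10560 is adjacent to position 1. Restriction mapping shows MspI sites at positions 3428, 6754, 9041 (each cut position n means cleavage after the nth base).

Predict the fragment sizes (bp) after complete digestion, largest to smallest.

Circular molecule, 3 cuts → 3 fragments:
  6754 − 3428 = 3326 bp
  9041 − 6754 = 2287 bp
  wrap: 10560 − 9041 + 3428 = 4947 bp
Sorted largest to smallest: 4947, 3326, 2287 bp.

4947, 3326, 2287 bp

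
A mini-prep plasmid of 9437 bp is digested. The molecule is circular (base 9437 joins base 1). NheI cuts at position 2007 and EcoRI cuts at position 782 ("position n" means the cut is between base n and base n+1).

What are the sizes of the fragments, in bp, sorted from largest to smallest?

8212, 1225 bp

Combined cut positions (sorted): 782, 2007.
Circular molecule, 2 cuts → 2 fragments:
  2007 − 782 = 1225 bp
  wrap: 9437 − 2007 + 782 = 8212 bp
Sorted largest to smallest: 8212, 1225 bp.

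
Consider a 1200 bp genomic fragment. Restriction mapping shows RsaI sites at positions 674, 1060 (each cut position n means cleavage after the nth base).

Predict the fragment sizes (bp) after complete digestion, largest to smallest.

Linear molecule, 2 cuts → 3 fragments:
  674 − 0 = 674 bp
  1060 − 674 = 386 bp
  1200 − 1060 = 140 bp
Sorted largest to smallest: 674, 386, 140 bp.

674, 386, 140 bp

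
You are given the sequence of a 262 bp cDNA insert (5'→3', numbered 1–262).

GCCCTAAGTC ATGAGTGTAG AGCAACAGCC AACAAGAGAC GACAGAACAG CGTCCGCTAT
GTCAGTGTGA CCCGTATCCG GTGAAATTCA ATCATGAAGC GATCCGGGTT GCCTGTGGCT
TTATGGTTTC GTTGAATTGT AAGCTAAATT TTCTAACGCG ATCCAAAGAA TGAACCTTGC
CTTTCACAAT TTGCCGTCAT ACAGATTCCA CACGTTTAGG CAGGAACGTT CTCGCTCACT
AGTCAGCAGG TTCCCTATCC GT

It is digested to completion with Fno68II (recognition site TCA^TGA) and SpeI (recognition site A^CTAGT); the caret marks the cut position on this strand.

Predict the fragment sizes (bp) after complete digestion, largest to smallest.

Fno68II sites (TCATGA) start at positions 9, 92.
Fno68II cuts after base 3 of each site, so after positions 11, 94.
The SpeI site (ACTAGT) starts at position 238.
SpeI cuts after the first base of each site, so after position 238.
Combined cut positions: 11, 94, 238.
Linear molecule, 3 cuts → 4 fragments:
  1–11 → 11 bp
  12–94 → 83 bp
  95–238 → 144 bp
  239–262 → 24 bp
Sorted largest to smallest: 144, 83, 24, 11 bp.

144, 83, 24, 11 bp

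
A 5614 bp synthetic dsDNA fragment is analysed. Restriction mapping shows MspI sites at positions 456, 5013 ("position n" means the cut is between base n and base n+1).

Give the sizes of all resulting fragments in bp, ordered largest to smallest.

Linear molecule, 2 cuts → 3 fragments:
  456 − 0 = 456 bp
  5013 − 456 = 4557 bp
  5614 − 5013 = 601 bp
Sorted largest to smallest: 4557, 601, 456 bp.

4557, 601, 456 bp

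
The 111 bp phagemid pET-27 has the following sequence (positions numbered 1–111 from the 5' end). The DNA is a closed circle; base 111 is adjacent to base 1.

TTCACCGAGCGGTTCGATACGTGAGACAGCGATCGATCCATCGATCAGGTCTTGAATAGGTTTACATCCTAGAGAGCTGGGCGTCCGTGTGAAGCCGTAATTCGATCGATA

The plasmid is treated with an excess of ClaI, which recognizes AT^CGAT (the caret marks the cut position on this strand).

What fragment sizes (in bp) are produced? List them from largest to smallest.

65, 38, 8 bp

ClaI sites (ATCGAT) start at positions 32, 40, 105.
ClaI cuts after base 2 of each site, so after positions 33, 41, 106.
Circular molecule, 3 cuts → 3 fragments:
  34–41 → 8 bp
  42–106 → 65 bp
  107–111 then 1–33 → 5 + 33 = 38 bp
Sorted largest to smallest: 65, 38, 8 bp.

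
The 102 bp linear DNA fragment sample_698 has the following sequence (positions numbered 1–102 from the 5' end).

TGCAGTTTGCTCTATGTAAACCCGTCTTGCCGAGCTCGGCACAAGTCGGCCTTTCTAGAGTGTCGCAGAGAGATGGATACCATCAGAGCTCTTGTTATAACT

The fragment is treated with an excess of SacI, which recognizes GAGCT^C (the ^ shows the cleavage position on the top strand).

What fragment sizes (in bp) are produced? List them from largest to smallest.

SacI sites (GAGCTC) start at positions 32, 86.
SacI cuts after base 5 of each site (before the last base), so after positions 36, 90.
Linear molecule, 2 cuts → 3 fragments:
  1–36 → 36 bp
  37–90 → 54 bp
  91–102 → 12 bp
Sorted largest to smallest: 54, 36, 12 bp.

54, 36, 12 bp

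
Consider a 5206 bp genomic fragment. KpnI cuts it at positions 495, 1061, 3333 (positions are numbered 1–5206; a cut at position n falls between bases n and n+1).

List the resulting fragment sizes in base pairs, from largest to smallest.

2272, 1873, 566, 495 bp

Linear molecule, 3 cuts → 4 fragments:
  495 − 0 = 495 bp
  1061 − 495 = 566 bp
  3333 − 1061 = 2272 bp
  5206 − 3333 = 1873 bp
Sorted largest to smallest: 2272, 1873, 566, 495 bp.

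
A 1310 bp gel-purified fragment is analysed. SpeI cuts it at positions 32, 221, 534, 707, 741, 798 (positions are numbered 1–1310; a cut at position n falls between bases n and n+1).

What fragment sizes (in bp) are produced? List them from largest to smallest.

Linear molecule, 6 cuts → 7 fragments:
  32 − 0 = 32 bp
  221 − 32 = 189 bp
  534 − 221 = 313 bp
  707 − 534 = 173 bp
  741 − 707 = 34 bp
  798 − 741 = 57 bp
  1310 − 798 = 512 bp
Sorted largest to smallest: 512, 313, 189, 173, 57, 34, 32 bp.

512, 313, 189, 173, 57, 34, 32 bp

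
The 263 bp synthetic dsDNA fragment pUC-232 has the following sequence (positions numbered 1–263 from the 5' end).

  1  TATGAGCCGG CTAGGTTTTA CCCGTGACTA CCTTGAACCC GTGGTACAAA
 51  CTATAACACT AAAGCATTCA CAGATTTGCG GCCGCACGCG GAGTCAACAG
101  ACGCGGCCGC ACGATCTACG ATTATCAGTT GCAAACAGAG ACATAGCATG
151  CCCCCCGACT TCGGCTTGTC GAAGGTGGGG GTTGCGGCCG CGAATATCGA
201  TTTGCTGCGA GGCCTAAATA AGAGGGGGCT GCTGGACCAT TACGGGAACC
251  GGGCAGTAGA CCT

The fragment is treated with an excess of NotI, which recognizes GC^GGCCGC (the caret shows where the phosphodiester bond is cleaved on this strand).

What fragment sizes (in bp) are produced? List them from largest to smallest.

81, 79, 78, 25 bp

NotI sites (GCGGCCGC) start at positions 78, 103, 184.
NotI cuts after base 2 of each site, so after positions 79, 104, 185.
Linear molecule, 3 cuts → 4 fragments:
  1–79 → 79 bp
  80–104 → 25 bp
  105–185 → 81 bp
  186–263 → 78 bp
Sorted largest to smallest: 81, 79, 78, 25 bp.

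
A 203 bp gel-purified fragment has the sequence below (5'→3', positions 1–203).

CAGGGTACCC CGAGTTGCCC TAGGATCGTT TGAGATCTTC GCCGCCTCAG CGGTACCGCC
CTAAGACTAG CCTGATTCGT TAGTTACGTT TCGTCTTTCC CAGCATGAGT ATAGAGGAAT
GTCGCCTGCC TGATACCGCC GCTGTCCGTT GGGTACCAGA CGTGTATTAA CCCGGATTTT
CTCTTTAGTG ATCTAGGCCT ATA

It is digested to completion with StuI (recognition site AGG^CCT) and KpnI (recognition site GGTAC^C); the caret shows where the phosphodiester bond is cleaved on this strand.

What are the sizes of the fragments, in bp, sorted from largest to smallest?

100, 48, 41, 8, 6 bp

The StuI site (AGGCCT) starts at position 195.
StuI cuts after base 3 of each site, so after position 197.
KpnI sites (GGTACC) start at positions 4, 52, 152.
KpnI cuts after base 5 of each site (before the last base), so after positions 8, 56, 156.
Combined cut positions: 8, 56, 156, 197.
Linear molecule, 4 cuts → 5 fragments:
  1–8 → 8 bp
  9–56 → 48 bp
  57–156 → 100 bp
  157–197 → 41 bp
  198–203 → 6 bp
Sorted largest to smallest: 100, 48, 41, 8, 6 bp.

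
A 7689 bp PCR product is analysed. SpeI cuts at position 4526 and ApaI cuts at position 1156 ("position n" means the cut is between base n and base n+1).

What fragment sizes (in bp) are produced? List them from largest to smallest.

3370, 3163, 1156 bp

Combined cut positions (sorted): 1156, 4526.
Linear molecule, 2 cuts → 3 fragments:
  1156 − 0 = 1156 bp
  4526 − 1156 = 3370 bp
  7689 − 4526 = 3163 bp
Sorted largest to smallest: 3370, 3163, 1156 bp.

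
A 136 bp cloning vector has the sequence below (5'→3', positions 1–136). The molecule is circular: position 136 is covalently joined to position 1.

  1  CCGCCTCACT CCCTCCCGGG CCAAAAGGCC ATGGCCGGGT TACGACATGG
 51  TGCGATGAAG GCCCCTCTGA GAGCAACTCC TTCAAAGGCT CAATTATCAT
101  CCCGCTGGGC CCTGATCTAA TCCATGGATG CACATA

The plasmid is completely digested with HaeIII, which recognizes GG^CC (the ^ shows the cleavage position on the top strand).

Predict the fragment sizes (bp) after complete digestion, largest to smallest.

HaeIII sites (GGCC) start at positions 19, 27, 33, 60, 108.
HaeIII cuts after base 2 of each site, so after positions 20, 28, 34, 61, 109.
Circular molecule, 5 cuts → 5 fragments:
  21–28 → 8 bp
  29–34 → 6 bp
  35–61 → 27 bp
  62–109 → 48 bp
  110–136 then 1–20 → 27 + 20 = 47 bp
Sorted largest to smallest: 48, 47, 27, 8, 6 bp.

48, 47, 27, 8, 6 bp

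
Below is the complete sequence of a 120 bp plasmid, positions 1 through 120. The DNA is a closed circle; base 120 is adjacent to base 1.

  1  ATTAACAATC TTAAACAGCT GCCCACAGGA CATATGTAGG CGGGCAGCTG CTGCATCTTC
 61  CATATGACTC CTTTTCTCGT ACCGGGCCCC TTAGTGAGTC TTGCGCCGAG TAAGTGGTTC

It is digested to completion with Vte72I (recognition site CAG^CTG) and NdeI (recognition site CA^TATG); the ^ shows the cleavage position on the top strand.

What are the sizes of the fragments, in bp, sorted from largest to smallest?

Vte72I sites (CAGCTG) start at positions 16, 45.
Vte72I cuts after base 3 of each site, so after positions 18, 47.
NdeI sites (CATATG) start at positions 31, 61.
NdeI cuts after base 2 of each site, so after positions 32, 62.
Combined cut positions: 18, 32, 47, 62.
Circular molecule, 4 cuts → 4 fragments:
  19–32 → 14 bp
  33–47 → 15 bp
  48–62 → 15 bp
  63–120 then 1–18 → 58 + 18 = 76 bp
Sorted largest to smallest: 76, 15, 15, 14 bp.

76, 15, 15, 14 bp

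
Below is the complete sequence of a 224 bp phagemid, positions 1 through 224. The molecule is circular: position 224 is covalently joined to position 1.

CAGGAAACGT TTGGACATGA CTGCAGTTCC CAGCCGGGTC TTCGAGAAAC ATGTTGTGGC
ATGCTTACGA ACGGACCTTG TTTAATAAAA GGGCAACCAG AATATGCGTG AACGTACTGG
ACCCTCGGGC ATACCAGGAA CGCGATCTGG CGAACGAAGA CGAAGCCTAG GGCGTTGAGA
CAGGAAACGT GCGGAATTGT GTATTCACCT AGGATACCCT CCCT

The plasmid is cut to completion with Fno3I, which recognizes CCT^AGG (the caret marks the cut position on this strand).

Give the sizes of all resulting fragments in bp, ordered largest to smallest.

182, 42 bp

Fno3I sites (CCTAGG) start at positions 166, 208.
Fno3I cuts after base 3 of each site, so after positions 168, 210.
Circular molecule, 2 cuts → 2 fragments:
  169–210 → 42 bp
  211–224 then 1–168 → 14 + 168 = 182 bp
Sorted largest to smallest: 182, 42 bp.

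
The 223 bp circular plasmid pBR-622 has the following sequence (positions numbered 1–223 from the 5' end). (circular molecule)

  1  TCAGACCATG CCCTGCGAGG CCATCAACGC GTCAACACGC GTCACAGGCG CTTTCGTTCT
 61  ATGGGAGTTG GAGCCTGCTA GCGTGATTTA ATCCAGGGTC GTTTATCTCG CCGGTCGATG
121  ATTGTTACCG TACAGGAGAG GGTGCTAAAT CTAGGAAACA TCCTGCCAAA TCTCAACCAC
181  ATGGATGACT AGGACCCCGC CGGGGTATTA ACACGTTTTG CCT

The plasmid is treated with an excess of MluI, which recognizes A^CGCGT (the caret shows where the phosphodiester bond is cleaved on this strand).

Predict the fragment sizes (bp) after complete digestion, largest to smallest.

MluI sites (ACGCGT) start at positions 27, 37.
MluI cuts after the first base of each site, so after positions 27, 37.
Circular molecule, 2 cuts → 2 fragments:
  28–37 → 10 bp
  38–223 then 1–27 → 186 + 27 = 213 bp
Sorted largest to smallest: 213, 10 bp.

213, 10 bp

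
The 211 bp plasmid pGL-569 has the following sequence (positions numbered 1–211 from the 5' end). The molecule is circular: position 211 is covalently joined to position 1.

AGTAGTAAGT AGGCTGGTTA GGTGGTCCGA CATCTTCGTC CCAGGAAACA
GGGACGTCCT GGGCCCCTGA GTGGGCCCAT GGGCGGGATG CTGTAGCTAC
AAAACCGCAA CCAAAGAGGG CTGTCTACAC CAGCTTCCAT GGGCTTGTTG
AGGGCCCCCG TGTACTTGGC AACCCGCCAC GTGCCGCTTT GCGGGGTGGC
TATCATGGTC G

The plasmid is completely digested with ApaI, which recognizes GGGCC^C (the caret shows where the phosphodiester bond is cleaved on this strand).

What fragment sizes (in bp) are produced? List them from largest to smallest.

120, 79, 12 bp

ApaI sites (GGGCCC) start at positions 61, 73, 152.
ApaI cuts after base 5 of each site (before the last base), so after positions 65, 77, 156.
Circular molecule, 3 cuts → 3 fragments:
  66–77 → 12 bp
  78–156 → 79 bp
  157–211 then 1–65 → 55 + 65 = 120 bp
Sorted largest to smallest: 120, 79, 12 bp.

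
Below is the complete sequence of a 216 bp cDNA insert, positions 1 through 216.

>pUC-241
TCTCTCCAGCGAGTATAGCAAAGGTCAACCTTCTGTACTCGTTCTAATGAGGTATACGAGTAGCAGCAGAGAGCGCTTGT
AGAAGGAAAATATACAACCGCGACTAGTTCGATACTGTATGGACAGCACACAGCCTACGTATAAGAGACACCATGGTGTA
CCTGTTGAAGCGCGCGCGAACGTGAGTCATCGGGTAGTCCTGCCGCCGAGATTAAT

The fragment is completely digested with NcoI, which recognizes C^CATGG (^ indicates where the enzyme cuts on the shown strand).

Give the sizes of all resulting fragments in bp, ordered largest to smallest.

The NcoI site (CCATGG) starts at position 151.
NcoI cuts after the first base of each site, so after position 151.
Linear molecule, 1 cut → 2 fragments:
  1–151 → 151 bp
  152–216 → 65 bp
Sorted largest to smallest: 151, 65 bp.

151, 65 bp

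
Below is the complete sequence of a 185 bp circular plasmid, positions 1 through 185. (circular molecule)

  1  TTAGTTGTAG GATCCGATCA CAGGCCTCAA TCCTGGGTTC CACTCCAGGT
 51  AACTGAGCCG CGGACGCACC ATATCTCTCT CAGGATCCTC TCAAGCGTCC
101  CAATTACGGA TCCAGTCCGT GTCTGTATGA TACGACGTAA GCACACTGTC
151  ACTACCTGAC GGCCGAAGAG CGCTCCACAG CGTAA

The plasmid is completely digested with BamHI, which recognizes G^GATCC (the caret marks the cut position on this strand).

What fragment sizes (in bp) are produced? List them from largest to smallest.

BamHI sites (GGATCC) start at positions 10, 83, 108.
BamHI cuts after the first base of each site, so after positions 10, 83, 108.
Circular molecule, 3 cuts → 3 fragments:
  11–83 → 73 bp
  84–108 → 25 bp
  109–185 then 1–10 → 77 + 10 = 87 bp
Sorted largest to smallest: 87, 73, 25 bp.

87, 73, 25 bp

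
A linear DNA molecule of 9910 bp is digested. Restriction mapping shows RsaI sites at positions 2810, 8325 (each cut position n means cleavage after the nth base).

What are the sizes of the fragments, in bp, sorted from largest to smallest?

5515, 2810, 1585 bp

Linear molecule, 2 cuts → 3 fragments:
  2810 − 0 = 2810 bp
  8325 − 2810 = 5515 bp
  9910 − 8325 = 1585 bp
Sorted largest to smallest: 5515, 2810, 1585 bp.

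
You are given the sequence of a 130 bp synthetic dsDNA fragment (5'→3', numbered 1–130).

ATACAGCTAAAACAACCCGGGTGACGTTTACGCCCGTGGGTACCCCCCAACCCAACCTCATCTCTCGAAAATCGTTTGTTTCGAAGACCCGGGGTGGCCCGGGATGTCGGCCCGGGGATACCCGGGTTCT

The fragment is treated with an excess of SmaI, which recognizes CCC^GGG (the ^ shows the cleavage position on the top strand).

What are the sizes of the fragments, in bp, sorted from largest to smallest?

72, 18, 13, 10, 10, 7 bp

SmaI sites (CCCGGG) start at positions 16, 88, 98, 111, 121.
SmaI cuts after base 3 of each site, so after positions 18, 90, 100, 113, 123.
Linear molecule, 5 cuts → 6 fragments:
  1–18 → 18 bp
  19–90 → 72 bp
  91–100 → 10 bp
  101–113 → 13 bp
  114–123 → 10 bp
  124–130 → 7 bp
Sorted largest to smallest: 72, 18, 13, 10, 10, 7 bp.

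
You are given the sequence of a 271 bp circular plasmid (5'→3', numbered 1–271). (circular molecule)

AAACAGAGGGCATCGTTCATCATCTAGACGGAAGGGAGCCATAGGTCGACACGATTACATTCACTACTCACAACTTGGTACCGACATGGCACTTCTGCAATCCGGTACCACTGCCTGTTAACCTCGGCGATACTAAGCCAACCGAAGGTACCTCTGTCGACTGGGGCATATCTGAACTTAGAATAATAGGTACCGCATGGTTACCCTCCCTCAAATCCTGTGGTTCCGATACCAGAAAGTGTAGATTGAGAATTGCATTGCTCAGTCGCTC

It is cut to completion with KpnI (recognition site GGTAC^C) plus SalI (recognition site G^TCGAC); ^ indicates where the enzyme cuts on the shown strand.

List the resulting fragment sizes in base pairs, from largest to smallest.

123, 43, 37, 36, 27, 5 bp

KpnI sites (GGTACC) start at positions 77, 104, 147, 189.
KpnI cuts after base 5 of each site (before the last base), so after positions 81, 108, 151, 193.
SalI sites (GTCGAC) start at positions 45, 156.
SalI cuts after the first base of each site, so after positions 45, 156.
Combined cut positions: 45, 81, 108, 151, 156, 193.
Circular molecule, 6 cuts → 6 fragments:
  46–81 → 36 bp
  82–108 → 27 bp
  109–151 → 43 bp
  152–156 → 5 bp
  157–193 → 37 bp
  194–271 then 1–45 → 78 + 45 = 123 bp
Sorted largest to smallest: 123, 43, 37, 36, 27, 5 bp.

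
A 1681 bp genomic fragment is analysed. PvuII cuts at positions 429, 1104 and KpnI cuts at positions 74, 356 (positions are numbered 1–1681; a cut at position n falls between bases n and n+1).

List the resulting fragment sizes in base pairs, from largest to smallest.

675, 577, 282, 74, 73 bp

Combined cut positions (sorted): 74, 356, 429, 1104.
Linear molecule, 4 cuts → 5 fragments:
  74 − 0 = 74 bp
  356 − 74 = 282 bp
  429 − 356 = 73 bp
  1104 − 429 = 675 bp
  1681 − 1104 = 577 bp
Sorted largest to smallest: 675, 577, 282, 74, 73 bp.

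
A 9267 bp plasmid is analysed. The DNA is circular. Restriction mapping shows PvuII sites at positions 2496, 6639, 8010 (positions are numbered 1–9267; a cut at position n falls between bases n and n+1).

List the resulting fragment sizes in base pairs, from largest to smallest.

4143, 3753, 1371 bp

Circular molecule, 3 cuts → 3 fragments:
  6639 − 2496 = 4143 bp
  8010 − 6639 = 1371 bp
  wrap: 9267 − 8010 + 2496 = 3753 bp
Sorted largest to smallest: 4143, 3753, 1371 bp.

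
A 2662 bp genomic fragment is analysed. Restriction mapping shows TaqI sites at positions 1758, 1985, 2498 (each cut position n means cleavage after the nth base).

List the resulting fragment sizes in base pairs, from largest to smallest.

1758, 513, 227, 164 bp

Linear molecule, 3 cuts → 4 fragments:
  1758 − 0 = 1758 bp
  1985 − 1758 = 227 bp
  2498 − 1985 = 513 bp
  2662 − 2498 = 164 bp
Sorted largest to smallest: 1758, 513, 227, 164 bp.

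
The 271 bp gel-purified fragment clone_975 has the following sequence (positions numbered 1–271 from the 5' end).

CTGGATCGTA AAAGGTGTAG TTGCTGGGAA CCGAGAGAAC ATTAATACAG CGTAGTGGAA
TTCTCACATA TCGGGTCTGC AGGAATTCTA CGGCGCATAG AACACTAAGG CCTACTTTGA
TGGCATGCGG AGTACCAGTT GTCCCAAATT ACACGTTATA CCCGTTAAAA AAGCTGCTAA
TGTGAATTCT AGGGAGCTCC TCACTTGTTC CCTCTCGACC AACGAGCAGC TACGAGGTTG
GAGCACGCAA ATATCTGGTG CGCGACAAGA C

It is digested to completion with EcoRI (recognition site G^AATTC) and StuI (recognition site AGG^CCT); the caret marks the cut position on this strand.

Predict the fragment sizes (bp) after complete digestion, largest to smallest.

EcoRI sites (GAATTC) start at positions 58, 83, 184.
EcoRI cuts after the first base of each site, so after positions 58, 83, 184.
The StuI site (AGGCCT) starts at position 108.
StuI cuts after base 3 of each site, so after position 110.
Combined cut positions: 58, 83, 110, 184.
Linear molecule, 4 cuts → 5 fragments:
  1–58 → 58 bp
  59–83 → 25 bp
  84–110 → 27 bp
  111–184 → 74 bp
  185–271 → 87 bp
Sorted largest to smallest: 87, 74, 58, 27, 25 bp.

87, 74, 58, 27, 25 bp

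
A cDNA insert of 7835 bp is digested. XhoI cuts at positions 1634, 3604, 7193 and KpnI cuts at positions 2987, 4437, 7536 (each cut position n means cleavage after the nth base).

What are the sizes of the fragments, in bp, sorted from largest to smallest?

Combined cut positions (sorted): 1634, 2987, 3604, 4437, 7193, 7536.
Linear molecule, 6 cuts → 7 fragments:
  1634 − 0 = 1634 bp
  2987 − 1634 = 1353 bp
  3604 − 2987 = 617 bp
  4437 − 3604 = 833 bp
  7193 − 4437 = 2756 bp
  7536 − 7193 = 343 bp
  7835 − 7536 = 299 bp
Sorted largest to smallest: 2756, 1634, 1353, 833, 617, 343, 299 bp.

2756, 1634, 1353, 833, 617, 343, 299 bp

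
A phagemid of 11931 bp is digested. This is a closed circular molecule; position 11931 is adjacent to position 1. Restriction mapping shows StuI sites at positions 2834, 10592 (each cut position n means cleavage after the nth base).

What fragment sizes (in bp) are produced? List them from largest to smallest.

Circular molecule, 2 cuts → 2 fragments:
  10592 − 2834 = 7758 bp
  wrap: 11931 − 10592 + 2834 = 4173 bp
Sorted largest to smallest: 7758, 4173 bp.

7758, 4173 bp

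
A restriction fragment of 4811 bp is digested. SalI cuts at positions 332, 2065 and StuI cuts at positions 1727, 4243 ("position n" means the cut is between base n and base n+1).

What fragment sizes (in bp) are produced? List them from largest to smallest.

Combined cut positions (sorted): 332, 1727, 2065, 4243.
Linear molecule, 4 cuts → 5 fragments:
  332 − 0 = 332 bp
  1727 − 332 = 1395 bp
  2065 − 1727 = 338 bp
  4243 − 2065 = 2178 bp
  4811 − 4243 = 568 bp
Sorted largest to smallest: 2178, 1395, 568, 338, 332 bp.

2178, 1395, 568, 338, 332 bp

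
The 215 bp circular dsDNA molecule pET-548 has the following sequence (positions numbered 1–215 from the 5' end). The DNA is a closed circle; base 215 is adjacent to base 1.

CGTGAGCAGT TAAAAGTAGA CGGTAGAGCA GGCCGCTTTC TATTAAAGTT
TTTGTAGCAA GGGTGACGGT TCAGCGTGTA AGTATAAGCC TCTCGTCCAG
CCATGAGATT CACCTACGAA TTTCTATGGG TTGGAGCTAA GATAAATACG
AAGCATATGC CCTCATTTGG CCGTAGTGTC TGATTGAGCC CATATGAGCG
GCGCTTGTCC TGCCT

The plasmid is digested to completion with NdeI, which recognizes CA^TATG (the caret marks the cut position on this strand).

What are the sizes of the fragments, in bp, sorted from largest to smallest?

178, 37 bp

NdeI sites (CATATG) start at positions 154, 191.
NdeI cuts after base 2 of each site, so after positions 155, 192.
Circular molecule, 2 cuts → 2 fragments:
  156–192 → 37 bp
  193–215 then 1–155 → 23 + 155 = 178 bp
Sorted largest to smallest: 178, 37 bp.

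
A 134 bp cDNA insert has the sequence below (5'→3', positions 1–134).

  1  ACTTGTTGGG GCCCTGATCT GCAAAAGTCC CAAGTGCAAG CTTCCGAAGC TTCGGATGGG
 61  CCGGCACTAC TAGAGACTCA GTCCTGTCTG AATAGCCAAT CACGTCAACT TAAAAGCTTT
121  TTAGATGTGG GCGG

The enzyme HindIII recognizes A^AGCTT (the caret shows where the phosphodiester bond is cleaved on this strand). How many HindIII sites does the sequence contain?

3

AAGCTT occurs starting at positions 38, 47, 114.
HindIII cuts at 3 sites.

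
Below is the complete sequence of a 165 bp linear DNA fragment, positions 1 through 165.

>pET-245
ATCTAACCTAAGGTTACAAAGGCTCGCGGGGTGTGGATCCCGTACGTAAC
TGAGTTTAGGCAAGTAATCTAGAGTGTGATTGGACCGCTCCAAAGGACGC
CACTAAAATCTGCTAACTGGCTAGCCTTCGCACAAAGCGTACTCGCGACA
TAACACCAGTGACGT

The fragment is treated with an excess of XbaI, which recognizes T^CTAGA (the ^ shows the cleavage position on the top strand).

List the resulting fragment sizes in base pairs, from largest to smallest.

The XbaI site (TCTAGA) starts at position 68.
XbaI cuts after the first base of each site, so after position 68.
Linear molecule, 1 cut → 2 fragments:
  1–68 → 68 bp
  69–165 → 97 bp
Sorted largest to smallest: 97, 68 bp.

97, 68 bp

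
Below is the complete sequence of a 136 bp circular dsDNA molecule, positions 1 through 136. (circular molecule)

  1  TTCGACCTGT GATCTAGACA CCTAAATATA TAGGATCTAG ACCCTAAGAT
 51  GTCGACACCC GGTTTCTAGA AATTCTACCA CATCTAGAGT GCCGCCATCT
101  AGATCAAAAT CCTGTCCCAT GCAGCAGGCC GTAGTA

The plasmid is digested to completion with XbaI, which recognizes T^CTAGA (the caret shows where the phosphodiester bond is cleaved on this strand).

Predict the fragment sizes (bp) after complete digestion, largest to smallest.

51, 29, 23, 18, 15 bp

XbaI sites (TCTAGA) start at positions 13, 36, 65, 83, 98.
XbaI cuts after the first base of each site, so after positions 13, 36, 65, 83, 98.
Circular molecule, 5 cuts → 5 fragments:
  14–36 → 23 bp
  37–65 → 29 bp
  66–83 → 18 bp
  84–98 → 15 bp
  99–136 then 1–13 → 38 + 13 = 51 bp
Sorted largest to smallest: 51, 29, 23, 18, 15 bp.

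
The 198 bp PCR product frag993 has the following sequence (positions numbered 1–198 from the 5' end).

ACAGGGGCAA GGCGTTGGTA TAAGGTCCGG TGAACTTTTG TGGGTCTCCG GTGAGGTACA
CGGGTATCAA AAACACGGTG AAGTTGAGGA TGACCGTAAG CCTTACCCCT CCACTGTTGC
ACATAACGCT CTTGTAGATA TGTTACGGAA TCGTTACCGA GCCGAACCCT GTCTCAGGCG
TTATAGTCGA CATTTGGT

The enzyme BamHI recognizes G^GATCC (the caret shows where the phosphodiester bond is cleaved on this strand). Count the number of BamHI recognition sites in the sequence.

0

No occurrence of GGATCC is present in the sequence.
BamHI does not cut: 0 sites.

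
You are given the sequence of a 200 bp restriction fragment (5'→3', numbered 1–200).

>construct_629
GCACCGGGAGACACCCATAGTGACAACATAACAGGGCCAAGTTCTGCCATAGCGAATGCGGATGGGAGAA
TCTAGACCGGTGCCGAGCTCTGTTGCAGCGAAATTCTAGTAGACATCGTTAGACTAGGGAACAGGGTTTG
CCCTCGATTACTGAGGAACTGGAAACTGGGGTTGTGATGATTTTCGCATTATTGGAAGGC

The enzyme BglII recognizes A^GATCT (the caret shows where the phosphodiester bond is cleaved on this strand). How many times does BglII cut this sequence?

No occurrence of AGATCT is present in the sequence.
BglII does not cut: 0 sites.

0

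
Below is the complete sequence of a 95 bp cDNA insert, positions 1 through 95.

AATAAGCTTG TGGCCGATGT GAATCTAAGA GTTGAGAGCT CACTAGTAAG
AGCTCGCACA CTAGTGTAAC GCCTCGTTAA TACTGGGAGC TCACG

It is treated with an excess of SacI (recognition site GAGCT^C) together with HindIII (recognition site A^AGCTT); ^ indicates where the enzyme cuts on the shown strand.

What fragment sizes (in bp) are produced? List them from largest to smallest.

SacI sites (GAGCTC) start at positions 36, 50, 87.
SacI cuts after base 5 of each site (before the last base), so after positions 40, 54, 91.
The HindIII site (AAGCTT) starts at position 4.
HindIII cuts after the first base of each site, so after position 4.
Combined cut positions: 4, 40, 54, 91.
Linear molecule, 4 cuts → 5 fragments:
  1–4 → 4 bp
  5–40 → 36 bp
  41–54 → 14 bp
  55–91 → 37 bp
  92–95 → 4 bp
Sorted largest to smallest: 37, 36, 14, 4, 4 bp.

37, 36, 14, 4, 4 bp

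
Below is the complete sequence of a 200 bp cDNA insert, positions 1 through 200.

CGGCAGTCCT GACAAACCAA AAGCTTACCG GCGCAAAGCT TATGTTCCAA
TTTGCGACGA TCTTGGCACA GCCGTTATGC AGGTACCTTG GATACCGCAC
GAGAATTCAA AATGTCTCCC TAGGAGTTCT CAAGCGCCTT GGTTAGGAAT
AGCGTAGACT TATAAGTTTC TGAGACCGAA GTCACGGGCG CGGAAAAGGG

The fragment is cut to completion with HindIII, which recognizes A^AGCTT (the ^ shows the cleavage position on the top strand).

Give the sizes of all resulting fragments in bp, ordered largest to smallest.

164, 21, 15 bp

HindIII sites (AAGCTT) start at positions 21, 36.
HindIII cuts after the first base of each site, so after positions 21, 36.
Linear molecule, 2 cuts → 3 fragments:
  1–21 → 21 bp
  22–36 → 15 bp
  37–200 → 164 bp
Sorted largest to smallest: 164, 21, 15 bp.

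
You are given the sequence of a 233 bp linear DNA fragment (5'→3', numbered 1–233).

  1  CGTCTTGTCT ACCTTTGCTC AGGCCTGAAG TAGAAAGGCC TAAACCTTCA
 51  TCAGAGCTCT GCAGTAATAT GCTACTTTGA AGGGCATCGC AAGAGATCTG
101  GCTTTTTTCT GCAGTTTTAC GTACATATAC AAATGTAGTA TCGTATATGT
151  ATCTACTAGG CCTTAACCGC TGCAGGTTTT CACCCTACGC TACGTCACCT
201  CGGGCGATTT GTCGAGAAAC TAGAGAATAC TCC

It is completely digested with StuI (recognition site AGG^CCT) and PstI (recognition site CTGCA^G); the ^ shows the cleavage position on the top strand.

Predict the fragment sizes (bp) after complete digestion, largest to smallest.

59, 50, 47, 25, 23, 15, 14 bp

StuI sites (AGGCCT) start at positions 21, 36, 158.
StuI cuts after base 3 of each site, so after positions 23, 38, 160.
PstI sites (CTGCAG) start at positions 59, 109, 170.
PstI cuts after base 5 of each site (before the last base), so after positions 63, 113, 174.
Combined cut positions: 23, 38, 63, 113, 160, 174.
Linear molecule, 6 cuts → 7 fragments:
  1–23 → 23 bp
  24–38 → 15 bp
  39–63 → 25 bp
  64–113 → 50 bp
  114–160 → 47 bp
  161–174 → 14 bp
  175–233 → 59 bp
Sorted largest to smallest: 59, 50, 47, 25, 23, 15, 14 bp.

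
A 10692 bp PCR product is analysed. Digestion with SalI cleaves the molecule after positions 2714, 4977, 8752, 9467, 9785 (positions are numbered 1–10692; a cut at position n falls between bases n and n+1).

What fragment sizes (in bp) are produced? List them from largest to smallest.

Linear molecule, 5 cuts → 6 fragments:
  2714 − 0 = 2714 bp
  4977 − 2714 = 2263 bp
  8752 − 4977 = 3775 bp
  9467 − 8752 = 715 bp
  9785 − 9467 = 318 bp
  10692 − 9785 = 907 bp
Sorted largest to smallest: 3775, 2714, 2263, 907, 715, 318 bp.

3775, 2714, 2263, 907, 715, 318 bp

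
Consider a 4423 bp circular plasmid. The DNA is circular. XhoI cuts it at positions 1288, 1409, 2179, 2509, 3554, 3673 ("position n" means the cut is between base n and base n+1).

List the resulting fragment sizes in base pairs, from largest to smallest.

2038, 1045, 770, 330, 121, 119 bp

Circular molecule, 6 cuts → 6 fragments:
  1409 − 1288 = 121 bp
  2179 − 1409 = 770 bp
  2509 − 2179 = 330 bp
  3554 − 2509 = 1045 bp
  3673 − 3554 = 119 bp
  wrap: 4423 − 3673 + 1288 = 2038 bp
Sorted largest to smallest: 2038, 1045, 770, 330, 121, 119 bp.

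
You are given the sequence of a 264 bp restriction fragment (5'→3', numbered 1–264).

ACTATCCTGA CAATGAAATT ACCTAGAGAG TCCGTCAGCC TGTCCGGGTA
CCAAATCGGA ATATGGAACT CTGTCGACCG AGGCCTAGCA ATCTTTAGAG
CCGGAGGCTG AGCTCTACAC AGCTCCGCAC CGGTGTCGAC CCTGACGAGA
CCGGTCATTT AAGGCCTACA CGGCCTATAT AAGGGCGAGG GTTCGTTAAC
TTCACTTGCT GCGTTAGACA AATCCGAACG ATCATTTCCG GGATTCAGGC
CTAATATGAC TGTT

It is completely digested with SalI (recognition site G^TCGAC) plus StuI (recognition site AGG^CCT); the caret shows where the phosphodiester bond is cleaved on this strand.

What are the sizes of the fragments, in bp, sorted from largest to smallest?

SalI sites (GTCGAC) start at positions 73, 135.
SalI cuts after the first base of each site, so after positions 73, 135.
StuI sites (AGGCCT) start at positions 81, 162, 247.
StuI cuts after base 3 of each site, so after positions 83, 164, 249.
Combined cut positions: 73, 83, 135, 164, 249.
Linear molecule, 5 cuts → 6 fragments:
  1–73 → 73 bp
  74–83 → 10 bp
  84–135 → 52 bp
  136–164 → 29 bp
  165–249 → 85 bp
  250–264 → 15 bp
Sorted largest to smallest: 85, 73, 52, 29, 15, 10 bp.

85, 73, 52, 29, 15, 10 bp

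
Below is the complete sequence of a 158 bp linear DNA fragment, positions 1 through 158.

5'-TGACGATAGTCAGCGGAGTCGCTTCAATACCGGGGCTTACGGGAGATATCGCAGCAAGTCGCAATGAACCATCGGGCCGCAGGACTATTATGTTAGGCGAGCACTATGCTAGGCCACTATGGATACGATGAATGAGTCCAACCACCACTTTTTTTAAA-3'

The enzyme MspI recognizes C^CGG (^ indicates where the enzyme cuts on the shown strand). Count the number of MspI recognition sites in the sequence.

CCGG occurs starting at position 30.
MspI cuts at 1 site.

1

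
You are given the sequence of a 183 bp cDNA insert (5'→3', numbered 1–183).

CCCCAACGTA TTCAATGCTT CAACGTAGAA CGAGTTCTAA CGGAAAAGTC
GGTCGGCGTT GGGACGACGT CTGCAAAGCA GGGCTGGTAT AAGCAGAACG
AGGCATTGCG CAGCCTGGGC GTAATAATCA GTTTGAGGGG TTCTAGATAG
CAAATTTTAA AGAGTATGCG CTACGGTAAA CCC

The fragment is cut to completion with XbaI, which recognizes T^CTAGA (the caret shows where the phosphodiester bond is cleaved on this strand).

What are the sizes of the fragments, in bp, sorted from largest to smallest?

The XbaI site (TCTAGA) starts at position 142.
XbaI cuts after the first base of each site, so after position 142.
Linear molecule, 1 cut → 2 fragments:
  1–142 → 142 bp
  143–183 → 41 bp
Sorted largest to smallest: 142, 41 bp.

142, 41 bp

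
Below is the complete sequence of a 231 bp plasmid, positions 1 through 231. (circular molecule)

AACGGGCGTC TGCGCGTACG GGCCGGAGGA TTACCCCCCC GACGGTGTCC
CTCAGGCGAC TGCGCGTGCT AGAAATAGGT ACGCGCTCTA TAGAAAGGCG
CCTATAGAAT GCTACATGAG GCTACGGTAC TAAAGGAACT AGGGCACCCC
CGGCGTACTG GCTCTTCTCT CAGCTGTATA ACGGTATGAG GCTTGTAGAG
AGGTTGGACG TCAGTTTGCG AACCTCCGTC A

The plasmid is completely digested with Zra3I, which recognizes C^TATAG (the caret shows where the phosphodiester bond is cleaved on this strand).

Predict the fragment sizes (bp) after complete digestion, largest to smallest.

217, 14 bp

Zra3I sites (CTATAG) start at positions 88, 102.
Zra3I cuts after the first base of each site, so after positions 88, 102.
Circular molecule, 2 cuts → 2 fragments:
  89–102 → 14 bp
  103–231 then 1–88 → 129 + 88 = 217 bp
Sorted largest to smallest: 217, 14 bp.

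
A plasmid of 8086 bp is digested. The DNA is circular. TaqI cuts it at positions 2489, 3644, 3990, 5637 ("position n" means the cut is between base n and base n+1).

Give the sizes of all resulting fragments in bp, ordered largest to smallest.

4938, 1647, 1155, 346 bp

Circular molecule, 4 cuts → 4 fragments:
  3644 − 2489 = 1155 bp
  3990 − 3644 = 346 bp
  5637 − 3990 = 1647 bp
  wrap: 8086 − 5637 + 2489 = 4938 bp
Sorted largest to smallest: 4938, 1647, 1155, 346 bp.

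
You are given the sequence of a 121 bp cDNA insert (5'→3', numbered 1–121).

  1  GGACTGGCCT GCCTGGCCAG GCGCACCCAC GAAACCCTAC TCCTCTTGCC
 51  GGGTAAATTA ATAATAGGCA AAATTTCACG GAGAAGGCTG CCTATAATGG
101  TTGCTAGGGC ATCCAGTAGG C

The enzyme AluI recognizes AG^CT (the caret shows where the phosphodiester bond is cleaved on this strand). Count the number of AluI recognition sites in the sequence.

No occurrence of AGCT is present in the sequence.
AluI does not cut: 0 sites.

0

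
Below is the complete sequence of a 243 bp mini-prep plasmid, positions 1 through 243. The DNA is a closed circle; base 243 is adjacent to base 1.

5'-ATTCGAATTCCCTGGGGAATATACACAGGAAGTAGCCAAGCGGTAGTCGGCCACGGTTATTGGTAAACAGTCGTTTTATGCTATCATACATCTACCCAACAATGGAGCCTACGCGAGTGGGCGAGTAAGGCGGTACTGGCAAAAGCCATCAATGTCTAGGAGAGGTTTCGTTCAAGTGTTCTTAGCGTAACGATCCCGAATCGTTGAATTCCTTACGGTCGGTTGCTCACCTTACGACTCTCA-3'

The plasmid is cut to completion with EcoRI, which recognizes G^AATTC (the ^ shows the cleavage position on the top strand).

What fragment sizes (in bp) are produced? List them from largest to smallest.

201, 42 bp

EcoRI sites (GAATTC) start at positions 5, 206.
EcoRI cuts after the first base of each site, so after positions 5, 206.
Circular molecule, 2 cuts → 2 fragments:
  6–206 → 201 bp
  207–243 then 1–5 → 37 + 5 = 42 bp
Sorted largest to smallest: 201, 42 bp.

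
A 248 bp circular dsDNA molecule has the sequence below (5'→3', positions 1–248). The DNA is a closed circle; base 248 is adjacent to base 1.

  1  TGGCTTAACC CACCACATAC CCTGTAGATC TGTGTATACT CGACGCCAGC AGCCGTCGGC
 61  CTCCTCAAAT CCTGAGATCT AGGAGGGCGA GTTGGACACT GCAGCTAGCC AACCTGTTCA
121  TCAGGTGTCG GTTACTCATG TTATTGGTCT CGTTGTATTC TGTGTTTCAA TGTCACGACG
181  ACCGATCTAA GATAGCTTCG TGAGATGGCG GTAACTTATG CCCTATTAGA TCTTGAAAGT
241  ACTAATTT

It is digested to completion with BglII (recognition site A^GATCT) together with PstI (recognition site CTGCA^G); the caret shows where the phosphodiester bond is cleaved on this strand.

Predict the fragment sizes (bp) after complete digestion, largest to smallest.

125, 49, 46, 28 bp

BglII sites (AGATCT) start at positions 26, 75, 228.
BglII cuts after the first base of each site, so after positions 26, 75, 228.
The PstI site (CTGCAG) starts at position 99.
PstI cuts after base 5 of each site (before the last base), so after position 103.
Combined cut positions: 26, 75, 103, 228.
Circular molecule, 4 cuts → 4 fragments:
  27–75 → 49 bp
  76–103 → 28 bp
  104–228 → 125 bp
  229–248 then 1–26 → 20 + 26 = 46 bp
Sorted largest to smallest: 125, 49, 46, 28 bp.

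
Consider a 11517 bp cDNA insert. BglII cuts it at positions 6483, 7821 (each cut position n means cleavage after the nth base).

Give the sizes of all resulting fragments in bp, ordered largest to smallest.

6483, 3696, 1338 bp

Linear molecule, 2 cuts → 3 fragments:
  6483 − 0 = 6483 bp
  7821 − 6483 = 1338 bp
  11517 − 7821 = 3696 bp
Sorted largest to smallest: 6483, 3696, 1338 bp.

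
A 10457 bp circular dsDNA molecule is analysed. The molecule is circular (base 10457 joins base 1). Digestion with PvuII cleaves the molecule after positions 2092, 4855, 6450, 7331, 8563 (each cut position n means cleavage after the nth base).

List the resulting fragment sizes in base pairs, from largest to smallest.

Circular molecule, 5 cuts → 5 fragments:
  4855 − 2092 = 2763 bp
  6450 − 4855 = 1595 bp
  7331 − 6450 = 881 bp
  8563 − 7331 = 1232 bp
  wrap: 10457 − 8563 + 2092 = 3986 bp
Sorted largest to smallest: 3986, 2763, 1595, 1232, 881 bp.

3986, 2763, 1595, 1232, 881 bp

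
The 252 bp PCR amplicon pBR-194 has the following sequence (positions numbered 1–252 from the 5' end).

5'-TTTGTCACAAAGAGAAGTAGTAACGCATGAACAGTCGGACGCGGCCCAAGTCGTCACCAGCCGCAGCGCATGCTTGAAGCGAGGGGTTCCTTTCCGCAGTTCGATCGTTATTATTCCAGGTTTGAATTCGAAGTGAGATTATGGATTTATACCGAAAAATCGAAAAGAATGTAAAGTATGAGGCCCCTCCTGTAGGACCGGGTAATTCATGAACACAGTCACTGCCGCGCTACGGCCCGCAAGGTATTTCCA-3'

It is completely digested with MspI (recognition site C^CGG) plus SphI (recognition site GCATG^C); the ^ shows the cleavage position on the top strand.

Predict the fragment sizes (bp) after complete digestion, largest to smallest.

126, 72, 54 bp

The MspI site (CCGG) starts at position 198.
MspI cuts after the first base of each site, so after position 198.
The SphI site (GCATGC) starts at position 68.
SphI cuts after base 5 of each site (before the last base), so after position 72.
Combined cut positions: 72, 198.
Linear molecule, 2 cuts → 3 fragments:
  1–72 → 72 bp
  73–198 → 126 bp
  199–252 → 54 bp
Sorted largest to smallest: 126, 72, 54 bp.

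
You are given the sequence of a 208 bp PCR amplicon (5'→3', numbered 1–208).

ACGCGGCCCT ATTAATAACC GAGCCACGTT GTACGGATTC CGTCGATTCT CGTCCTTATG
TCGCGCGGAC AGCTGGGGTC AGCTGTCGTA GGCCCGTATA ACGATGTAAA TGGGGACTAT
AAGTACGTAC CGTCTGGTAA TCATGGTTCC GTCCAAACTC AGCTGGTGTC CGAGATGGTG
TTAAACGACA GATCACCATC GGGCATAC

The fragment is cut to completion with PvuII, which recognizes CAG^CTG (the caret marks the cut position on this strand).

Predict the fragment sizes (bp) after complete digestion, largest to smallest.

80, 72, 46, 10 bp

PvuII sites (CAGCTG) start at positions 70, 80, 160.
PvuII cuts after base 3 of each site, so after positions 72, 82, 162.
Linear molecule, 3 cuts → 4 fragments:
  1–72 → 72 bp
  73–82 → 10 bp
  83–162 → 80 bp
  163–208 → 46 bp
Sorted largest to smallest: 80, 72, 46, 10 bp.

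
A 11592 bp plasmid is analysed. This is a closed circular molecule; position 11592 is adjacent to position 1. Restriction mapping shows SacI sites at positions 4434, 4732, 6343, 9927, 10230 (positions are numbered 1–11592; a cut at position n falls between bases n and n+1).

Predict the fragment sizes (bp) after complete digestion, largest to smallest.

5796, 3584, 1611, 303, 298 bp

Circular molecule, 5 cuts → 5 fragments:
  4732 − 4434 = 298 bp
  6343 − 4732 = 1611 bp
  9927 − 6343 = 3584 bp
  10230 − 9927 = 303 bp
  wrap: 11592 − 10230 + 4434 = 5796 bp
Sorted largest to smallest: 5796, 3584, 1611, 303, 298 bp.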